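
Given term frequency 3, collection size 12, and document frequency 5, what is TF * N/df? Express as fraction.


TF * (N/df)
= 3 * (12/5)
= 3 * 12/5
= 36/5

36/5


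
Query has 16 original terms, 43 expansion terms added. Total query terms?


Original terms: 16
Expansion terms: 43
Total = 16 + 43 = 59

59


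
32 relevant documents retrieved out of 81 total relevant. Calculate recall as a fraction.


Recall = retrieved_relevant / total_relevant
= 32 / 81
= 32 / (32 + 49)
= 32/81

32/81


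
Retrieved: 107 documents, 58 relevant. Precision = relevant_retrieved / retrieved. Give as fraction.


Precision = relevant_retrieved / total_retrieved
= 58 / 107
= 58 / (58 + 49)
= 58/107

58/107


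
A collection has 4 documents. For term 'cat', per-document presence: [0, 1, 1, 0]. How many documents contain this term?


Checking each document for 'cat':
Doc 1: absent
Doc 2: present
Doc 3: present
Doc 4: absent
df = sum of presences = 0 + 1 + 1 + 0 = 2

2


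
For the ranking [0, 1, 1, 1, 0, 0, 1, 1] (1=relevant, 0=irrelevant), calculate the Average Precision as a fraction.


Computing P@k for each relevant position:
Position 1: not relevant
Position 2: relevant, P@2 = 1/2 = 1/2
Position 3: relevant, P@3 = 2/3 = 2/3
Position 4: relevant, P@4 = 3/4 = 3/4
Position 5: not relevant
Position 6: not relevant
Position 7: relevant, P@7 = 4/7 = 4/7
Position 8: relevant, P@8 = 5/8 = 5/8
Sum of P@k = 1/2 + 2/3 + 3/4 + 4/7 + 5/8 = 523/168
AP = 523/168 / 5 = 523/840

523/840


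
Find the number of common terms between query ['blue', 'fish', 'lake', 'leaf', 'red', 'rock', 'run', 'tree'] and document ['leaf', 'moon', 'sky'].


Query terms: ['blue', 'fish', 'lake', 'leaf', 'red', 'rock', 'run', 'tree']
Document terms: ['leaf', 'moon', 'sky']
Common terms: ['leaf']
Overlap count = 1

1


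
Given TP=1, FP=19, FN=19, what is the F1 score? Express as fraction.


F1 = 2 * P * R / (P + R)
P = TP/(TP+FP) = 1/20 = 1/20
R = TP/(TP+FN) = 1/20 = 1/20
2 * P * R = 2 * 1/20 * 1/20 = 1/200
P + R = 1/20 + 1/20 = 1/10
F1 = 1/200 / 1/10 = 1/20

1/20


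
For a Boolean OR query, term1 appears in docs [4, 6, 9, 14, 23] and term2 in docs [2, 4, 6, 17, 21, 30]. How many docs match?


Boolean OR: find union of posting lists
term1 docs: [4, 6, 9, 14, 23]
term2 docs: [2, 4, 6, 17, 21, 30]
Union: [2, 4, 6, 9, 14, 17, 21, 23, 30]
|union| = 9

9


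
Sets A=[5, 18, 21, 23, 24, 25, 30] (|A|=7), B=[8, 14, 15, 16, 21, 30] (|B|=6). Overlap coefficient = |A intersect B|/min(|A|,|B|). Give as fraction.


A intersect B = [21, 30]
|A intersect B| = 2
min(|A|, |B|) = min(7, 6) = 6
Overlap = 2 / 6 = 1/3

1/3


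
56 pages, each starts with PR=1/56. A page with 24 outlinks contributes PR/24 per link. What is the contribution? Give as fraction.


Initial PR = 1/56 = 1/56
Outlinks = 24
Contribution per link = PR / outlinks
= 1/56 / 24
= 1/1344

1/1344


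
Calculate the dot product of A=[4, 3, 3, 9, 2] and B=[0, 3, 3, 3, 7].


Dot product = sum of element-wise products
A[0]*B[0] = 4*0 = 0
A[1]*B[1] = 3*3 = 9
A[2]*B[2] = 3*3 = 9
A[3]*B[3] = 9*3 = 27
A[4]*B[4] = 2*7 = 14
Sum = 0 + 9 + 9 + 27 + 14 = 59

59


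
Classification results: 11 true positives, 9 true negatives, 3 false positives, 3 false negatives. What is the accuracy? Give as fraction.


Accuracy = (TP + TN) / (TP + TN + FP + FN)
TP + TN = 11 + 9 = 20
Total = 11 + 9 + 3 + 3 = 26
Accuracy = 20 / 26 = 10/13

10/13


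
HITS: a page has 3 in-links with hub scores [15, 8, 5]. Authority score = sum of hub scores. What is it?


Authority = sum of hub scores of in-linkers
In-link 1: hub score = 15
In-link 2: hub score = 8
In-link 3: hub score = 5
Authority = 15 + 8 + 5 = 28

28


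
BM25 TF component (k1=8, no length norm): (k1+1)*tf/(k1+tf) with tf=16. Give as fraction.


BM25 TF component = (k1+1)*tf / (k1+tf)
k1 = 8, tf = 16
Numerator = (8+1)*16 = 144
Denominator = 8 + 16 = 24
= 144/24 = 6

6


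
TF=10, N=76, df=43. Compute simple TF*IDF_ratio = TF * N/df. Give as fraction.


TF * (N/df)
= 10 * (76/43)
= 10 * 76/43
= 760/43

760/43


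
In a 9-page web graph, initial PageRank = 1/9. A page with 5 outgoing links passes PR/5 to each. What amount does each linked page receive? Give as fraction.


Initial PR = 1/9 = 1/9
Outlinks = 5
Contribution per link = PR / outlinks
= 1/9 / 5
= 1/45

1/45


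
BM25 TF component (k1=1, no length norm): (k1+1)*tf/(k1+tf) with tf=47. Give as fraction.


BM25 TF component = (k1+1)*tf / (k1+tf)
k1 = 1, tf = 47
Numerator = (1+1)*47 = 94
Denominator = 1 + 47 = 48
= 94/48 = 47/24

47/24


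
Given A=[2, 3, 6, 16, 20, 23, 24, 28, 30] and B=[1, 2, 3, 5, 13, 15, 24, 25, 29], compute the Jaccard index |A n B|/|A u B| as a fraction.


A intersect B = [2, 3, 24]
|A intersect B| = 3
A union B = [1, 2, 3, 5, 6, 13, 15, 16, 20, 23, 24, 25, 28, 29, 30]
|A union B| = 15
Jaccard = 3/15 = 1/5

1/5


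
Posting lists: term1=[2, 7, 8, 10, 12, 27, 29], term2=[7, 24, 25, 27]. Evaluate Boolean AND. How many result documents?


Boolean AND: find intersection of posting lists
term1 docs: [2, 7, 8, 10, 12, 27, 29]
term2 docs: [7, 24, 25, 27]
Intersection: [7, 27]
|intersection| = 2

2


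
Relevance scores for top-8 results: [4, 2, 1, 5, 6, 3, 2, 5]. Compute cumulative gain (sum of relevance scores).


Cumulative Gain = sum of relevance scores
Position 1: rel=4, running sum=4
Position 2: rel=2, running sum=6
Position 3: rel=1, running sum=7
Position 4: rel=5, running sum=12
Position 5: rel=6, running sum=18
Position 6: rel=3, running sum=21
Position 7: rel=2, running sum=23
Position 8: rel=5, running sum=28
CG = 28

28


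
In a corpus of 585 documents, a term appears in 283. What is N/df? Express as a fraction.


IDF ratio = N / df
= 585 / 283
= 585/283

585/283


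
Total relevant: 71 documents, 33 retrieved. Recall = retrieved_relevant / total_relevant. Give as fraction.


Recall = retrieved_relevant / total_relevant
= 33 / 71
= 33 / (33 + 38)
= 33/71

33/71


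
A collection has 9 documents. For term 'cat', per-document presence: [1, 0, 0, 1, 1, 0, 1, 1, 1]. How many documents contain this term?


Checking each document for 'cat':
Doc 1: present
Doc 2: absent
Doc 3: absent
Doc 4: present
Doc 5: present
Doc 6: absent
Doc 7: present
Doc 8: present
Doc 9: present
df = sum of presences = 1 + 0 + 0 + 1 + 1 + 0 + 1 + 1 + 1 = 6

6


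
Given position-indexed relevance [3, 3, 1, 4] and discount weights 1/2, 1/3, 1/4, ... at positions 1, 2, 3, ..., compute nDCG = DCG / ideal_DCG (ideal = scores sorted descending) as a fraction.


Position discount weights w_i = 1/(i+1) for i=1..4:
Weights = [1/2, 1/3, 1/4, 1/5]
Actual relevance: [3, 3, 1, 4]
DCG = 3/2 + 3/3 + 1/4 + 4/5 = 71/20
Ideal relevance (sorted desc): [4, 3, 3, 1]
Ideal DCG = 4/2 + 3/3 + 3/4 + 1/5 = 79/20
nDCG = DCG / ideal_DCG = 71/20 / 79/20 = 71/79

71/79


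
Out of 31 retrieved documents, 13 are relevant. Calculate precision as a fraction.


Precision = relevant_retrieved / total_retrieved
= 13 / 31
= 13 / (13 + 18)
= 13/31

13/31


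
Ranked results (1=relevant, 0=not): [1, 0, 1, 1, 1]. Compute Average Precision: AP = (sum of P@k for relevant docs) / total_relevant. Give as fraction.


Computing P@k for each relevant position:
Position 1: relevant, P@1 = 1/1 = 1
Position 2: not relevant
Position 3: relevant, P@3 = 2/3 = 2/3
Position 4: relevant, P@4 = 3/4 = 3/4
Position 5: relevant, P@5 = 4/5 = 4/5
Sum of P@k = 1 + 2/3 + 3/4 + 4/5 = 193/60
AP = 193/60 / 4 = 193/240

193/240


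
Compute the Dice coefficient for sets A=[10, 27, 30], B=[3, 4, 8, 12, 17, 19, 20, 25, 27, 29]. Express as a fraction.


A intersect B = [27]
|A intersect B| = 1
|A| = 3, |B| = 10
Dice = 2*1 / (3+10)
= 2 / 13 = 2/13

2/13


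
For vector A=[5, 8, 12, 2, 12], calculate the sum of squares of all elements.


|A|^2 = sum of squared components
A[0]^2 = 5^2 = 25
A[1]^2 = 8^2 = 64
A[2]^2 = 12^2 = 144
A[3]^2 = 2^2 = 4
A[4]^2 = 12^2 = 144
Sum = 25 + 64 + 144 + 4 + 144 = 381

381


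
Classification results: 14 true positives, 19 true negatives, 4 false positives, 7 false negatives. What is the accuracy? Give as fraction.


Accuracy = (TP + TN) / (TP + TN + FP + FN)
TP + TN = 14 + 19 = 33
Total = 14 + 19 + 4 + 7 = 44
Accuracy = 33 / 44 = 3/4

3/4


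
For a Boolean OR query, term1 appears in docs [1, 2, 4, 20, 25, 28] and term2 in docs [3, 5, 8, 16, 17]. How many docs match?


Boolean OR: find union of posting lists
term1 docs: [1, 2, 4, 20, 25, 28]
term2 docs: [3, 5, 8, 16, 17]
Union: [1, 2, 3, 4, 5, 8, 16, 17, 20, 25, 28]
|union| = 11

11


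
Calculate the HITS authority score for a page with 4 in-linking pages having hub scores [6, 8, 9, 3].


Authority = sum of hub scores of in-linkers
In-link 1: hub score = 6
In-link 2: hub score = 8
In-link 3: hub score = 9
In-link 4: hub score = 3
Authority = 6 + 8 + 9 + 3 = 26

26


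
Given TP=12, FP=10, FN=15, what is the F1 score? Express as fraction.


F1 = 2 * P * R / (P + R)
P = TP/(TP+FP) = 12/22 = 6/11
R = TP/(TP+FN) = 12/27 = 4/9
2 * P * R = 2 * 6/11 * 4/9 = 16/33
P + R = 6/11 + 4/9 = 98/99
F1 = 16/33 / 98/99 = 24/49

24/49


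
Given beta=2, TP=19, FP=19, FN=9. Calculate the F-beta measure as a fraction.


P = TP/(TP+FP) = 19/38 = 1/2
R = TP/(TP+FN) = 19/28 = 19/28
beta^2 = 2^2 = 4
(1 + beta^2) = 5
Numerator = (1+beta^2)*P*R = 95/56
Denominator = beta^2*P + R = 2 + 19/28 = 75/28
F_beta = 19/30

19/30


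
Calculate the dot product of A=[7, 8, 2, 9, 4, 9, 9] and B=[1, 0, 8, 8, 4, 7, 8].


Dot product = sum of element-wise products
A[0]*B[0] = 7*1 = 7
A[1]*B[1] = 8*0 = 0
A[2]*B[2] = 2*8 = 16
A[3]*B[3] = 9*8 = 72
A[4]*B[4] = 4*4 = 16
A[5]*B[5] = 9*7 = 63
A[6]*B[6] = 9*8 = 72
Sum = 7 + 0 + 16 + 72 + 16 + 63 + 72 = 246

246


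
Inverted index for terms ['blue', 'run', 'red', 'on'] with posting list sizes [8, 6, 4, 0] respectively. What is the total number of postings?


Summing posting list sizes:
'blue': 8 postings
'run': 6 postings
'red': 4 postings
'on': 0 postings
Total = 8 + 6 + 4 + 0 = 18

18


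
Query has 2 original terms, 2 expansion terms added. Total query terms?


Original terms: 2
Expansion terms: 2
Total = 2 + 2 = 4

4


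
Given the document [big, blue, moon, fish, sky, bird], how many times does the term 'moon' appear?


Document has 6 words
Scanning for 'moon':
Found at positions: [2]
Count = 1

1


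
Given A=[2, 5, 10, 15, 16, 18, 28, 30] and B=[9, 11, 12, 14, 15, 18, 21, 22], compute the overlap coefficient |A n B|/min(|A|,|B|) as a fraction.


A intersect B = [15, 18]
|A intersect B| = 2
min(|A|, |B|) = min(8, 8) = 8
Overlap = 2 / 8 = 1/4

1/4


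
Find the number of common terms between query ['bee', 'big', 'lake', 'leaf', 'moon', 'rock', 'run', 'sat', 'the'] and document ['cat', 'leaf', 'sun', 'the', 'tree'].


Query terms: ['bee', 'big', 'lake', 'leaf', 'moon', 'rock', 'run', 'sat', 'the']
Document terms: ['cat', 'leaf', 'sun', 'the', 'tree']
Common terms: ['leaf', 'the']
Overlap count = 2

2


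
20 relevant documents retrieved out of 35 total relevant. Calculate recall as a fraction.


Recall = retrieved_relevant / total_relevant
= 20 / 35
= 20 / (20 + 15)
= 4/7

4/7


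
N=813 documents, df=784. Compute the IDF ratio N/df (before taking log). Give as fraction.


IDF ratio = N / df
= 813 / 784
= 813/784

813/784


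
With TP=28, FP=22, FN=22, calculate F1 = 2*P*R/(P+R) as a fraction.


F1 = 2 * P * R / (P + R)
P = TP/(TP+FP) = 28/50 = 14/25
R = TP/(TP+FN) = 28/50 = 14/25
2 * P * R = 2 * 14/25 * 14/25 = 392/625
P + R = 14/25 + 14/25 = 28/25
F1 = 392/625 / 28/25 = 14/25

14/25


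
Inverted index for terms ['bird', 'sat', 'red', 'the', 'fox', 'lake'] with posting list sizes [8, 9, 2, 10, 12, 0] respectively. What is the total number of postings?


Summing posting list sizes:
'bird': 8 postings
'sat': 9 postings
'red': 2 postings
'the': 10 postings
'fox': 12 postings
'lake': 0 postings
Total = 8 + 9 + 2 + 10 + 12 + 0 = 41

41


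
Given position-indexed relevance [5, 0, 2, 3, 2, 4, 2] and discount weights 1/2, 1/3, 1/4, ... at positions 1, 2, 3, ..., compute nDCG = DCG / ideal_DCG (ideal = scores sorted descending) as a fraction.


Position discount weights w_i = 1/(i+1) for i=1..7:
Weights = [1/2, 1/3, 1/4, 1/5, 1/6, 1/7, 1/8]
Actual relevance: [5, 0, 2, 3, 2, 4, 2]
DCG = 5/2 + 0/3 + 2/4 + 3/5 + 2/6 + 4/7 + 2/8 = 1997/420
Ideal relevance (sorted desc): [5, 4, 3, 2, 2, 2, 0]
Ideal DCG = 5/2 + 4/3 + 3/4 + 2/5 + 2/6 + 2/7 + 0/8 = 2353/420
nDCG = DCG / ideal_DCG = 1997/420 / 2353/420 = 1997/2353

1997/2353


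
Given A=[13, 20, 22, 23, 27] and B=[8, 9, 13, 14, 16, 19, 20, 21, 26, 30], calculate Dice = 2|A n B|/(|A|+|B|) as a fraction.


A intersect B = [13, 20]
|A intersect B| = 2
|A| = 5, |B| = 10
Dice = 2*2 / (5+10)
= 4 / 15 = 4/15

4/15


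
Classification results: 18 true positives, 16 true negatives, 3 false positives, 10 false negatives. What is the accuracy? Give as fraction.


Accuracy = (TP + TN) / (TP + TN + FP + FN)
TP + TN = 18 + 16 = 34
Total = 18 + 16 + 3 + 10 = 47
Accuracy = 34 / 47 = 34/47

34/47


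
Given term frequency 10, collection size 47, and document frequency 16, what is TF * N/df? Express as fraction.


TF * (N/df)
= 10 * (47/16)
= 10 * 47/16
= 235/8

235/8


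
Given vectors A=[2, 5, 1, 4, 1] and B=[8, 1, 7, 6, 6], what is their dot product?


Dot product = sum of element-wise products
A[0]*B[0] = 2*8 = 16
A[1]*B[1] = 5*1 = 5
A[2]*B[2] = 1*7 = 7
A[3]*B[3] = 4*6 = 24
A[4]*B[4] = 1*6 = 6
Sum = 16 + 5 + 7 + 24 + 6 = 58

58


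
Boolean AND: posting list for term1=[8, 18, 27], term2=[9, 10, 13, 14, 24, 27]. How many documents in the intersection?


Boolean AND: find intersection of posting lists
term1 docs: [8, 18, 27]
term2 docs: [9, 10, 13, 14, 24, 27]
Intersection: [27]
|intersection| = 1

1


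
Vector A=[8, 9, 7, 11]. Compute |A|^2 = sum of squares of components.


|A|^2 = sum of squared components
A[0]^2 = 8^2 = 64
A[1]^2 = 9^2 = 81
A[2]^2 = 7^2 = 49
A[3]^2 = 11^2 = 121
Sum = 64 + 81 + 49 + 121 = 315

315


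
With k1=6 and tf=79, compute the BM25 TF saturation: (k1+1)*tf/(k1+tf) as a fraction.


BM25 TF component = (k1+1)*tf / (k1+tf)
k1 = 6, tf = 79
Numerator = (6+1)*79 = 553
Denominator = 6 + 79 = 85
= 553/85 = 553/85

553/85


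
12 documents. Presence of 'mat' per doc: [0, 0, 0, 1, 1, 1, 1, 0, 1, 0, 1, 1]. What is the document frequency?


Checking each document for 'mat':
Doc 1: absent
Doc 2: absent
Doc 3: absent
Doc 4: present
Doc 5: present
Doc 6: present
Doc 7: present
Doc 8: absent
Doc 9: present
Doc 10: absent
Doc 11: present
Doc 12: present
df = sum of presences = 0 + 0 + 0 + 1 + 1 + 1 + 1 + 0 + 1 + 0 + 1 + 1 = 7

7


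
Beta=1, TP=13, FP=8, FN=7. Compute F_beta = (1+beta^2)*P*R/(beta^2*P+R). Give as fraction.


P = TP/(TP+FP) = 13/21 = 13/21
R = TP/(TP+FN) = 13/20 = 13/20
beta^2 = 1^2 = 1
(1 + beta^2) = 2
Numerator = (1+beta^2)*P*R = 169/210
Denominator = beta^2*P + R = 13/21 + 13/20 = 533/420
F_beta = 26/41

26/41


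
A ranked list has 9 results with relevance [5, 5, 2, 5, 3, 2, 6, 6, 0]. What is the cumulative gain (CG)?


Cumulative Gain = sum of relevance scores
Position 1: rel=5, running sum=5
Position 2: rel=5, running sum=10
Position 3: rel=2, running sum=12
Position 4: rel=5, running sum=17
Position 5: rel=3, running sum=20
Position 6: rel=2, running sum=22
Position 7: rel=6, running sum=28
Position 8: rel=6, running sum=34
Position 9: rel=0, running sum=34
CG = 34

34


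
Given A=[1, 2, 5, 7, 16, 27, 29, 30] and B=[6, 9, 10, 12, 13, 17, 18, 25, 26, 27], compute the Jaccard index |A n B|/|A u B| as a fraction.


A intersect B = [27]
|A intersect B| = 1
A union B = [1, 2, 5, 6, 7, 9, 10, 12, 13, 16, 17, 18, 25, 26, 27, 29, 30]
|A union B| = 17
Jaccard = 1/17 = 1/17

1/17


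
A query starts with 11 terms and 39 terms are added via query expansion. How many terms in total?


Original terms: 11
Expansion terms: 39
Total = 11 + 39 = 50

50


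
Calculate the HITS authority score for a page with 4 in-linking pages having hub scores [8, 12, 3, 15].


Authority = sum of hub scores of in-linkers
In-link 1: hub score = 8
In-link 2: hub score = 12
In-link 3: hub score = 3
In-link 4: hub score = 15
Authority = 8 + 12 + 3 + 15 = 38

38


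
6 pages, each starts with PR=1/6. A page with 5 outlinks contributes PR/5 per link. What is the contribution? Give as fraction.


Initial PR = 1/6 = 1/6
Outlinks = 5
Contribution per link = PR / outlinks
= 1/6 / 5
= 1/30

1/30


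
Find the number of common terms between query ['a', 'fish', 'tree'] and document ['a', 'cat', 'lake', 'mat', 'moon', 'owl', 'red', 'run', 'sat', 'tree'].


Query terms: ['a', 'fish', 'tree']
Document terms: ['a', 'cat', 'lake', 'mat', 'moon', 'owl', 'red', 'run', 'sat', 'tree']
Common terms: ['a', 'tree']
Overlap count = 2

2


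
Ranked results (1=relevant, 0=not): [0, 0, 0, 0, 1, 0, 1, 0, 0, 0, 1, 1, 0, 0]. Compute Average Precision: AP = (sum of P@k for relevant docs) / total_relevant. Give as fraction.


Computing P@k for each relevant position:
Position 1: not relevant
Position 2: not relevant
Position 3: not relevant
Position 4: not relevant
Position 5: relevant, P@5 = 1/5 = 1/5
Position 6: not relevant
Position 7: relevant, P@7 = 2/7 = 2/7
Position 8: not relevant
Position 9: not relevant
Position 10: not relevant
Position 11: relevant, P@11 = 3/11 = 3/11
Position 12: relevant, P@12 = 4/12 = 1/3
Position 13: not relevant
Position 14: not relevant
Sum of P@k = 1/5 + 2/7 + 3/11 + 1/3 = 1261/1155
AP = 1261/1155 / 4 = 1261/4620

1261/4620


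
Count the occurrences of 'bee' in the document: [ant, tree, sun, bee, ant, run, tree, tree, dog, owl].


Document has 10 words
Scanning for 'bee':
Found at positions: [3]
Count = 1

1


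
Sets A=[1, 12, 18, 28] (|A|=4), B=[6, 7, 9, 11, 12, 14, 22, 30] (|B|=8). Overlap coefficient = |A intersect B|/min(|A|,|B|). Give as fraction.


A intersect B = [12]
|A intersect B| = 1
min(|A|, |B|) = min(4, 8) = 4
Overlap = 1 / 4 = 1/4

1/4


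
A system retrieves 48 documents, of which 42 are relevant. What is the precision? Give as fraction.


Precision = relevant_retrieved / total_retrieved
= 42 / 48
= 42 / (42 + 6)
= 7/8

7/8


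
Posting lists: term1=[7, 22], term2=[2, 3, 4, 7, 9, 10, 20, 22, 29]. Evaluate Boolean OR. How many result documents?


Boolean OR: find union of posting lists
term1 docs: [7, 22]
term2 docs: [2, 3, 4, 7, 9, 10, 20, 22, 29]
Union: [2, 3, 4, 7, 9, 10, 20, 22, 29]
|union| = 9

9


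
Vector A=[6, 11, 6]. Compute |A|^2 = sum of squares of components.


|A|^2 = sum of squared components
A[0]^2 = 6^2 = 36
A[1]^2 = 11^2 = 121
A[2]^2 = 6^2 = 36
Sum = 36 + 121 + 36 = 193

193


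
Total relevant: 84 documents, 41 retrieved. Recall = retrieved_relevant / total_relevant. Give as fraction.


Recall = retrieved_relevant / total_relevant
= 41 / 84
= 41 / (41 + 43)
= 41/84

41/84


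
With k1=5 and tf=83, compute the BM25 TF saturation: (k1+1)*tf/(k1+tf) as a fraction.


BM25 TF component = (k1+1)*tf / (k1+tf)
k1 = 5, tf = 83
Numerator = (5+1)*83 = 498
Denominator = 5 + 83 = 88
= 498/88 = 249/44

249/44


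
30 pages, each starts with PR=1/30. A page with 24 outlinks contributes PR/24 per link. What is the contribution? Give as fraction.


Initial PR = 1/30 = 1/30
Outlinks = 24
Contribution per link = PR / outlinks
= 1/30 / 24
= 1/720

1/720


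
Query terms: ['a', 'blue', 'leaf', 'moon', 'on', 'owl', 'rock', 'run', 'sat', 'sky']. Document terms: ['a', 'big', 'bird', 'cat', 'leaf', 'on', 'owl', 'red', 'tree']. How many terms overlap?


Query terms: ['a', 'blue', 'leaf', 'moon', 'on', 'owl', 'rock', 'run', 'sat', 'sky']
Document terms: ['a', 'big', 'bird', 'cat', 'leaf', 'on', 'owl', 'red', 'tree']
Common terms: ['a', 'leaf', 'on', 'owl']
Overlap count = 4

4


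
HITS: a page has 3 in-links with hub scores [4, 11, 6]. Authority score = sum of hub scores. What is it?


Authority = sum of hub scores of in-linkers
In-link 1: hub score = 4
In-link 2: hub score = 11
In-link 3: hub score = 6
Authority = 4 + 11 + 6 = 21

21


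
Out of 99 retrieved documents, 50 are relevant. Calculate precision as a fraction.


Precision = relevant_retrieved / total_retrieved
= 50 / 99
= 50 / (50 + 49)
= 50/99

50/99


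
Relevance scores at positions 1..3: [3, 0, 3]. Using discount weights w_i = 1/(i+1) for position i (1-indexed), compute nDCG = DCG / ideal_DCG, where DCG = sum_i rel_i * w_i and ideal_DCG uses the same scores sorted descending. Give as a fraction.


Position discount weights w_i = 1/(i+1) for i=1..3:
Weights = [1/2, 1/3, 1/4]
Actual relevance: [3, 0, 3]
DCG = 3/2 + 0/3 + 3/4 = 9/4
Ideal relevance (sorted desc): [3, 3, 0]
Ideal DCG = 3/2 + 3/3 + 0/4 = 5/2
nDCG = DCG / ideal_DCG = 9/4 / 5/2 = 9/10

9/10


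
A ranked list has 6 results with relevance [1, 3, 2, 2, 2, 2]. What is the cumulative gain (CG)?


Cumulative Gain = sum of relevance scores
Position 1: rel=1, running sum=1
Position 2: rel=3, running sum=4
Position 3: rel=2, running sum=6
Position 4: rel=2, running sum=8
Position 5: rel=2, running sum=10
Position 6: rel=2, running sum=12
CG = 12

12


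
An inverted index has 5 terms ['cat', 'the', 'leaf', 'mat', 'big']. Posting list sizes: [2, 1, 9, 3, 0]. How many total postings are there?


Summing posting list sizes:
'cat': 2 postings
'the': 1 postings
'leaf': 9 postings
'mat': 3 postings
'big': 0 postings
Total = 2 + 1 + 9 + 3 + 0 = 15

15


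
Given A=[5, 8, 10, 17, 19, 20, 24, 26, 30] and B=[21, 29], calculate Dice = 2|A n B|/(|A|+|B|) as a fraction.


A intersect B = []
|A intersect B| = 0
|A| = 9, |B| = 2
Dice = 2*0 / (9+2)
= 0 / 11 = 0

0


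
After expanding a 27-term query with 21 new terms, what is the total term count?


Original terms: 27
Expansion terms: 21
Total = 27 + 21 = 48

48


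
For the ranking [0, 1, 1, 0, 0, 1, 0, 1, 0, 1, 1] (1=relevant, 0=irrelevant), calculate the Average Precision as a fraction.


Computing P@k for each relevant position:
Position 1: not relevant
Position 2: relevant, P@2 = 1/2 = 1/2
Position 3: relevant, P@3 = 2/3 = 2/3
Position 4: not relevant
Position 5: not relevant
Position 6: relevant, P@6 = 3/6 = 1/2
Position 7: not relevant
Position 8: relevant, P@8 = 4/8 = 1/2
Position 9: not relevant
Position 10: relevant, P@10 = 5/10 = 1/2
Position 11: relevant, P@11 = 6/11 = 6/11
Sum of P@k = 1/2 + 2/3 + 1/2 + 1/2 + 1/2 + 6/11 = 106/33
AP = 106/33 / 6 = 53/99

53/99


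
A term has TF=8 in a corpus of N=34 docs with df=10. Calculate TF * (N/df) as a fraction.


TF * (N/df)
= 8 * (34/10)
= 8 * 17/5
= 136/5

136/5


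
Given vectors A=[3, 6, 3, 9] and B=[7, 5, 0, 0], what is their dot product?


Dot product = sum of element-wise products
A[0]*B[0] = 3*7 = 21
A[1]*B[1] = 6*5 = 30
A[2]*B[2] = 3*0 = 0
A[3]*B[3] = 9*0 = 0
Sum = 21 + 30 + 0 + 0 = 51

51


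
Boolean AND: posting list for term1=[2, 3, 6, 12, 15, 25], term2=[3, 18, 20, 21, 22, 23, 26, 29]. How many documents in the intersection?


Boolean AND: find intersection of posting lists
term1 docs: [2, 3, 6, 12, 15, 25]
term2 docs: [3, 18, 20, 21, 22, 23, 26, 29]
Intersection: [3]
|intersection| = 1

1


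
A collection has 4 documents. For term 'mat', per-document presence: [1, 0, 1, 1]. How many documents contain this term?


Checking each document for 'mat':
Doc 1: present
Doc 2: absent
Doc 3: present
Doc 4: present
df = sum of presences = 1 + 0 + 1 + 1 = 3

3


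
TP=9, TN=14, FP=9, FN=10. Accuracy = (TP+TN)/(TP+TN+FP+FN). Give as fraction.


Accuracy = (TP + TN) / (TP + TN + FP + FN)
TP + TN = 9 + 14 = 23
Total = 9 + 14 + 9 + 10 = 42
Accuracy = 23 / 42 = 23/42

23/42


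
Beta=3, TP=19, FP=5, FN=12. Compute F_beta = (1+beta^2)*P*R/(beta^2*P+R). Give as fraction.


P = TP/(TP+FP) = 19/24 = 19/24
R = TP/(TP+FN) = 19/31 = 19/31
beta^2 = 3^2 = 9
(1 + beta^2) = 10
Numerator = (1+beta^2)*P*R = 1805/372
Denominator = beta^2*P + R = 57/8 + 19/31 = 1919/248
F_beta = 190/303

190/303


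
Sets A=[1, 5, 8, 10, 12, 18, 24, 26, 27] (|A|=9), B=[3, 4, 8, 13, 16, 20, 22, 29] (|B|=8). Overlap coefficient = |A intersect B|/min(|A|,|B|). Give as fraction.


A intersect B = [8]
|A intersect B| = 1
min(|A|, |B|) = min(9, 8) = 8
Overlap = 1 / 8 = 1/8

1/8


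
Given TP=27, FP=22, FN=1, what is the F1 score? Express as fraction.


F1 = 2 * P * R / (P + R)
P = TP/(TP+FP) = 27/49 = 27/49
R = TP/(TP+FN) = 27/28 = 27/28
2 * P * R = 2 * 27/49 * 27/28 = 729/686
P + R = 27/49 + 27/28 = 297/196
F1 = 729/686 / 297/196 = 54/77

54/77


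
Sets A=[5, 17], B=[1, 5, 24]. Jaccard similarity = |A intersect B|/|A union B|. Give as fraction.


A intersect B = [5]
|A intersect B| = 1
A union B = [1, 5, 17, 24]
|A union B| = 4
Jaccard = 1/4 = 1/4

1/4


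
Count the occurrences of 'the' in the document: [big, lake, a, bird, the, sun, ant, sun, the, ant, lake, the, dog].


Document has 13 words
Scanning for 'the':
Found at positions: [4, 8, 11]
Count = 3

3


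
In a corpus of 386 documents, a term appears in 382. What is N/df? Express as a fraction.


IDF ratio = N / df
= 386 / 382
= 193/191

193/191


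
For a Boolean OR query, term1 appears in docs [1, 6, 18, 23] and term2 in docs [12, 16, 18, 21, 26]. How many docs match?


Boolean OR: find union of posting lists
term1 docs: [1, 6, 18, 23]
term2 docs: [12, 16, 18, 21, 26]
Union: [1, 6, 12, 16, 18, 21, 23, 26]
|union| = 8

8


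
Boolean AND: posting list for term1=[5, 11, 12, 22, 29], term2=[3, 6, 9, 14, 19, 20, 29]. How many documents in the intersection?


Boolean AND: find intersection of posting lists
term1 docs: [5, 11, 12, 22, 29]
term2 docs: [3, 6, 9, 14, 19, 20, 29]
Intersection: [29]
|intersection| = 1

1


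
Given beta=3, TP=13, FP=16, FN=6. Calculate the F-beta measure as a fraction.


P = TP/(TP+FP) = 13/29 = 13/29
R = TP/(TP+FN) = 13/19 = 13/19
beta^2 = 3^2 = 9
(1 + beta^2) = 10
Numerator = (1+beta^2)*P*R = 1690/551
Denominator = beta^2*P + R = 117/29 + 13/19 = 2600/551
F_beta = 13/20

13/20


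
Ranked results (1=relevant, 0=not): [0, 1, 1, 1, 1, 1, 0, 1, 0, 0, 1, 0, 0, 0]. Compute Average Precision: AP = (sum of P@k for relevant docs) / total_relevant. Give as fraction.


Computing P@k for each relevant position:
Position 1: not relevant
Position 2: relevant, P@2 = 1/2 = 1/2
Position 3: relevant, P@3 = 2/3 = 2/3
Position 4: relevant, P@4 = 3/4 = 3/4
Position 5: relevant, P@5 = 4/5 = 4/5
Position 6: relevant, P@6 = 5/6 = 5/6
Position 7: not relevant
Position 8: relevant, P@8 = 6/8 = 3/4
Position 9: not relevant
Position 10: not relevant
Position 11: relevant, P@11 = 7/11 = 7/11
Position 12: not relevant
Position 13: not relevant
Position 14: not relevant
Sum of P@k = 1/2 + 2/3 + 3/4 + 4/5 + 5/6 + 3/4 + 7/11 = 543/110
AP = 543/110 / 7 = 543/770

543/770


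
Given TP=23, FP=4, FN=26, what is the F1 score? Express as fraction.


F1 = 2 * P * R / (P + R)
P = TP/(TP+FP) = 23/27 = 23/27
R = TP/(TP+FN) = 23/49 = 23/49
2 * P * R = 2 * 23/27 * 23/49 = 1058/1323
P + R = 23/27 + 23/49 = 1748/1323
F1 = 1058/1323 / 1748/1323 = 23/38

23/38


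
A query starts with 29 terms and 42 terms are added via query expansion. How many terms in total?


Original terms: 29
Expansion terms: 42
Total = 29 + 42 = 71

71


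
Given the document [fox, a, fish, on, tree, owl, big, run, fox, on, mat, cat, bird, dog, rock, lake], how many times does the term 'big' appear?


Document has 16 words
Scanning for 'big':
Found at positions: [6]
Count = 1

1


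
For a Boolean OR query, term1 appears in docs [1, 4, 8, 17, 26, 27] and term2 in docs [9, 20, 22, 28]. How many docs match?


Boolean OR: find union of posting lists
term1 docs: [1, 4, 8, 17, 26, 27]
term2 docs: [9, 20, 22, 28]
Union: [1, 4, 8, 9, 17, 20, 22, 26, 27, 28]
|union| = 10

10


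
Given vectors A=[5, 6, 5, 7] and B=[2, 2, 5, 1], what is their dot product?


Dot product = sum of element-wise products
A[0]*B[0] = 5*2 = 10
A[1]*B[1] = 6*2 = 12
A[2]*B[2] = 5*5 = 25
A[3]*B[3] = 7*1 = 7
Sum = 10 + 12 + 25 + 7 = 54

54


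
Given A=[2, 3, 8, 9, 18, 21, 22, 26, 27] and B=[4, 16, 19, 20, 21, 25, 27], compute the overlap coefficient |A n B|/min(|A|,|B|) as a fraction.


A intersect B = [21, 27]
|A intersect B| = 2
min(|A|, |B|) = min(9, 7) = 7
Overlap = 2 / 7 = 2/7

2/7


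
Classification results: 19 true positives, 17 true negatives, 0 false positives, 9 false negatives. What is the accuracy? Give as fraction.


Accuracy = (TP + TN) / (TP + TN + FP + FN)
TP + TN = 19 + 17 = 36
Total = 19 + 17 + 0 + 9 = 45
Accuracy = 36 / 45 = 4/5

4/5


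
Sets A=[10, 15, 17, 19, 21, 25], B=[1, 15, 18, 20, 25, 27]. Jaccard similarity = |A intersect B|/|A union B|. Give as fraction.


A intersect B = [15, 25]
|A intersect B| = 2
A union B = [1, 10, 15, 17, 18, 19, 20, 21, 25, 27]
|A union B| = 10
Jaccard = 2/10 = 1/5

1/5


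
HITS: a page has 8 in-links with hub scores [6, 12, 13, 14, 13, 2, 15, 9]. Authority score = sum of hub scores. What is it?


Authority = sum of hub scores of in-linkers
In-link 1: hub score = 6
In-link 2: hub score = 12
In-link 3: hub score = 13
In-link 4: hub score = 14
In-link 5: hub score = 13
In-link 6: hub score = 2
In-link 7: hub score = 15
In-link 8: hub score = 9
Authority = 6 + 12 + 13 + 14 + 13 + 2 + 15 + 9 = 84

84


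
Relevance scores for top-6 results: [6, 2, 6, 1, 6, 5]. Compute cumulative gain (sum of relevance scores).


Cumulative Gain = sum of relevance scores
Position 1: rel=6, running sum=6
Position 2: rel=2, running sum=8
Position 3: rel=6, running sum=14
Position 4: rel=1, running sum=15
Position 5: rel=6, running sum=21
Position 6: rel=5, running sum=26
CG = 26

26


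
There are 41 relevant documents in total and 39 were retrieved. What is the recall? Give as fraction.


Recall = retrieved_relevant / total_relevant
= 39 / 41
= 39 / (39 + 2)
= 39/41

39/41


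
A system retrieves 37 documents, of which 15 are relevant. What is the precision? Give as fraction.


Precision = relevant_retrieved / total_retrieved
= 15 / 37
= 15 / (15 + 22)
= 15/37

15/37


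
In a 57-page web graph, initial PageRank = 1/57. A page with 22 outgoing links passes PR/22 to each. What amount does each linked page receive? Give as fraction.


Initial PR = 1/57 = 1/57
Outlinks = 22
Contribution per link = PR / outlinks
= 1/57 / 22
= 1/1254

1/1254


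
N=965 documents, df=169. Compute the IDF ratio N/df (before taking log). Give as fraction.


IDF ratio = N / df
= 965 / 169
= 965/169

965/169


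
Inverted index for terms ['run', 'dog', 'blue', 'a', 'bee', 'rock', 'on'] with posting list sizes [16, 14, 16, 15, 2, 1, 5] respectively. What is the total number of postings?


Summing posting list sizes:
'run': 16 postings
'dog': 14 postings
'blue': 16 postings
'a': 15 postings
'bee': 2 postings
'rock': 1 postings
'on': 5 postings
Total = 16 + 14 + 16 + 15 + 2 + 1 + 5 = 69

69


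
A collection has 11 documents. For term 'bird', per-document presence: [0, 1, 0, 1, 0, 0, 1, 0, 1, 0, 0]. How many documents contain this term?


Checking each document for 'bird':
Doc 1: absent
Doc 2: present
Doc 3: absent
Doc 4: present
Doc 5: absent
Doc 6: absent
Doc 7: present
Doc 8: absent
Doc 9: present
Doc 10: absent
Doc 11: absent
df = sum of presences = 0 + 1 + 0 + 1 + 0 + 0 + 1 + 0 + 1 + 0 + 0 = 4

4


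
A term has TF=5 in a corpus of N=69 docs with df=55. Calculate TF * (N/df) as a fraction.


TF * (N/df)
= 5 * (69/55)
= 5 * 69/55
= 69/11

69/11


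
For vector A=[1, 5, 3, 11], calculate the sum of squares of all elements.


|A|^2 = sum of squared components
A[0]^2 = 1^2 = 1
A[1]^2 = 5^2 = 25
A[2]^2 = 3^2 = 9
A[3]^2 = 11^2 = 121
Sum = 1 + 25 + 9 + 121 = 156

156


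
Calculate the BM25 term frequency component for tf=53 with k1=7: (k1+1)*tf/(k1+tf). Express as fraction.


BM25 TF component = (k1+1)*tf / (k1+tf)
k1 = 7, tf = 53
Numerator = (7+1)*53 = 424
Denominator = 7 + 53 = 60
= 424/60 = 106/15

106/15


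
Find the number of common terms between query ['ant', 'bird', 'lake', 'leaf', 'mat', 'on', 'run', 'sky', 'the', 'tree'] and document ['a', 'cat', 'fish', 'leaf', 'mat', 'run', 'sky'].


Query terms: ['ant', 'bird', 'lake', 'leaf', 'mat', 'on', 'run', 'sky', 'the', 'tree']
Document terms: ['a', 'cat', 'fish', 'leaf', 'mat', 'run', 'sky']
Common terms: ['leaf', 'mat', 'run', 'sky']
Overlap count = 4

4


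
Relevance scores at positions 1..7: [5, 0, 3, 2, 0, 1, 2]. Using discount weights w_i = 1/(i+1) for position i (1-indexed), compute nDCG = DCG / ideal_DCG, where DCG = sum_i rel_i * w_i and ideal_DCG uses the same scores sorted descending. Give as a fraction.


Position discount weights w_i = 1/(i+1) for i=1..7:
Weights = [1/2, 1/3, 1/4, 1/5, 1/6, 1/7, 1/8]
Actual relevance: [5, 0, 3, 2, 0, 1, 2]
DCG = 5/2 + 0/3 + 3/4 + 2/5 + 0/6 + 1/7 + 2/8 = 283/70
Ideal relevance (sorted desc): [5, 3, 2, 2, 1, 0, 0]
Ideal DCG = 5/2 + 3/3 + 2/4 + 2/5 + 1/6 + 0/7 + 0/8 = 137/30
nDCG = DCG / ideal_DCG = 283/70 / 137/30 = 849/959

849/959


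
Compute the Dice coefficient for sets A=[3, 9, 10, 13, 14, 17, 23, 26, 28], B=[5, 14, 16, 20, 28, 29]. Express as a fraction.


A intersect B = [14, 28]
|A intersect B| = 2
|A| = 9, |B| = 6
Dice = 2*2 / (9+6)
= 4 / 15 = 4/15

4/15


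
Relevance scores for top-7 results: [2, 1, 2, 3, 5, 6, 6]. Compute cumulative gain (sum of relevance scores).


Cumulative Gain = sum of relevance scores
Position 1: rel=2, running sum=2
Position 2: rel=1, running sum=3
Position 3: rel=2, running sum=5
Position 4: rel=3, running sum=8
Position 5: rel=5, running sum=13
Position 6: rel=6, running sum=19
Position 7: rel=6, running sum=25
CG = 25

25


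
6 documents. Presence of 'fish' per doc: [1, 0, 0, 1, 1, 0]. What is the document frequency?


Checking each document for 'fish':
Doc 1: present
Doc 2: absent
Doc 3: absent
Doc 4: present
Doc 5: present
Doc 6: absent
df = sum of presences = 1 + 0 + 0 + 1 + 1 + 0 = 3

3


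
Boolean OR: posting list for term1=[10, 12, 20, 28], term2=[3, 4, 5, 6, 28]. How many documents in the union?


Boolean OR: find union of posting lists
term1 docs: [10, 12, 20, 28]
term2 docs: [3, 4, 5, 6, 28]
Union: [3, 4, 5, 6, 10, 12, 20, 28]
|union| = 8

8


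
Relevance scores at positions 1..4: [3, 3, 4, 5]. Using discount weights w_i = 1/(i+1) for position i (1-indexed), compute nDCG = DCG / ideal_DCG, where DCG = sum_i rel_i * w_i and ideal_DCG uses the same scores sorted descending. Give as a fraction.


Position discount weights w_i = 1/(i+1) for i=1..4:
Weights = [1/2, 1/3, 1/4, 1/5]
Actual relevance: [3, 3, 4, 5]
DCG = 3/2 + 3/3 + 4/4 + 5/5 = 9/2
Ideal relevance (sorted desc): [5, 4, 3, 3]
Ideal DCG = 5/2 + 4/3 + 3/4 + 3/5 = 311/60
nDCG = DCG / ideal_DCG = 9/2 / 311/60 = 270/311

270/311


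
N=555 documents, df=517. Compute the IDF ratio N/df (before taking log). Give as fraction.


IDF ratio = N / df
= 555 / 517
= 555/517

555/517


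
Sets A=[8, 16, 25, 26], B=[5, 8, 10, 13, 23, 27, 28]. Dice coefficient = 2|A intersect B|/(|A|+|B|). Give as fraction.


A intersect B = [8]
|A intersect B| = 1
|A| = 4, |B| = 7
Dice = 2*1 / (4+7)
= 2 / 11 = 2/11

2/11


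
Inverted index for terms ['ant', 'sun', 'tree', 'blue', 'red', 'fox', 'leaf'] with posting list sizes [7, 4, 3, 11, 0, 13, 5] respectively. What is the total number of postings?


Summing posting list sizes:
'ant': 7 postings
'sun': 4 postings
'tree': 3 postings
'blue': 11 postings
'red': 0 postings
'fox': 13 postings
'leaf': 5 postings
Total = 7 + 4 + 3 + 11 + 0 + 13 + 5 = 43

43


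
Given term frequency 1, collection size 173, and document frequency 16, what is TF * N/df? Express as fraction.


TF * (N/df)
= 1 * (173/16)
= 1 * 173/16
= 173/16

173/16


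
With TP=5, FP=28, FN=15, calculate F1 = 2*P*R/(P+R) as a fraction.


F1 = 2 * P * R / (P + R)
P = TP/(TP+FP) = 5/33 = 5/33
R = TP/(TP+FN) = 5/20 = 1/4
2 * P * R = 2 * 5/33 * 1/4 = 5/66
P + R = 5/33 + 1/4 = 53/132
F1 = 5/66 / 53/132 = 10/53

10/53


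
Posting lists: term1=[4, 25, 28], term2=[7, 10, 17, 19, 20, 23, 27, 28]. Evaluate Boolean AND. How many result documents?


Boolean AND: find intersection of posting lists
term1 docs: [4, 25, 28]
term2 docs: [7, 10, 17, 19, 20, 23, 27, 28]
Intersection: [28]
|intersection| = 1

1


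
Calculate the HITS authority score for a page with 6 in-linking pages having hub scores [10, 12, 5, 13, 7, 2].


Authority = sum of hub scores of in-linkers
In-link 1: hub score = 10
In-link 2: hub score = 12
In-link 3: hub score = 5
In-link 4: hub score = 13
In-link 5: hub score = 7
In-link 6: hub score = 2
Authority = 10 + 12 + 5 + 13 + 7 + 2 = 49

49


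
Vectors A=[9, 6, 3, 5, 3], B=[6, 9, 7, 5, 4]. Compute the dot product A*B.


Dot product = sum of element-wise products
A[0]*B[0] = 9*6 = 54
A[1]*B[1] = 6*9 = 54
A[2]*B[2] = 3*7 = 21
A[3]*B[3] = 5*5 = 25
A[4]*B[4] = 3*4 = 12
Sum = 54 + 54 + 21 + 25 + 12 = 166

166


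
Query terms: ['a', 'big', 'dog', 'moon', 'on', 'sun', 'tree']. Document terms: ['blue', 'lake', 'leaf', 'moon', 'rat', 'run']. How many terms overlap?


Query terms: ['a', 'big', 'dog', 'moon', 'on', 'sun', 'tree']
Document terms: ['blue', 'lake', 'leaf', 'moon', 'rat', 'run']
Common terms: ['moon']
Overlap count = 1

1


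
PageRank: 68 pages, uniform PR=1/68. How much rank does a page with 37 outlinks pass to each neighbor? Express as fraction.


Initial PR = 1/68 = 1/68
Outlinks = 37
Contribution per link = PR / outlinks
= 1/68 / 37
= 1/2516

1/2516


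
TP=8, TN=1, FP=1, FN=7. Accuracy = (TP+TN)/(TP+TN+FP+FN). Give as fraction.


Accuracy = (TP + TN) / (TP + TN + FP + FN)
TP + TN = 8 + 1 = 9
Total = 8 + 1 + 1 + 7 = 17
Accuracy = 9 / 17 = 9/17

9/17


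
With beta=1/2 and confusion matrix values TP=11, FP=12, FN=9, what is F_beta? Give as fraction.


P = TP/(TP+FP) = 11/23 = 11/23
R = TP/(TP+FN) = 11/20 = 11/20
beta^2 = 1/2^2 = 1/4
(1 + beta^2) = 5/4
Numerator = (1+beta^2)*P*R = 121/368
Denominator = beta^2*P + R = 11/92 + 11/20 = 77/115
F_beta = 55/112

55/112


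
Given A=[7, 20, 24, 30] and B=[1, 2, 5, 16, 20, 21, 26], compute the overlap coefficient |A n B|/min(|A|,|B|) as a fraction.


A intersect B = [20]
|A intersect B| = 1
min(|A|, |B|) = min(4, 7) = 4
Overlap = 1 / 4 = 1/4

1/4


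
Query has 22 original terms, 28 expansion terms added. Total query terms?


Original terms: 22
Expansion terms: 28
Total = 22 + 28 = 50

50


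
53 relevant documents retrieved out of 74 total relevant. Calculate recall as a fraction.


Recall = retrieved_relevant / total_relevant
= 53 / 74
= 53 / (53 + 21)
= 53/74

53/74


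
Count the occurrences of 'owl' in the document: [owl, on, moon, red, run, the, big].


Document has 7 words
Scanning for 'owl':
Found at positions: [0]
Count = 1

1


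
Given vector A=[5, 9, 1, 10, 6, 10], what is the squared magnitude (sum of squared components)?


|A|^2 = sum of squared components
A[0]^2 = 5^2 = 25
A[1]^2 = 9^2 = 81
A[2]^2 = 1^2 = 1
A[3]^2 = 10^2 = 100
A[4]^2 = 6^2 = 36
A[5]^2 = 10^2 = 100
Sum = 25 + 81 + 1 + 100 + 36 + 100 = 343

343


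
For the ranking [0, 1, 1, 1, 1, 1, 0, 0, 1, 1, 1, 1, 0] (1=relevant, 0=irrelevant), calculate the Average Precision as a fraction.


Computing P@k for each relevant position:
Position 1: not relevant
Position 2: relevant, P@2 = 1/2 = 1/2
Position 3: relevant, P@3 = 2/3 = 2/3
Position 4: relevant, P@4 = 3/4 = 3/4
Position 5: relevant, P@5 = 4/5 = 4/5
Position 6: relevant, P@6 = 5/6 = 5/6
Position 7: not relevant
Position 8: not relevant
Position 9: relevant, P@9 = 6/9 = 2/3
Position 10: relevant, P@10 = 7/10 = 7/10
Position 11: relevant, P@11 = 8/11 = 8/11
Position 12: relevant, P@12 = 9/12 = 3/4
Position 13: not relevant
Sum of P@k = 1/2 + 2/3 + 3/4 + 4/5 + 5/6 + 2/3 + 7/10 + 8/11 + 3/4 = 211/33
AP = 211/33 / 9 = 211/297

211/297


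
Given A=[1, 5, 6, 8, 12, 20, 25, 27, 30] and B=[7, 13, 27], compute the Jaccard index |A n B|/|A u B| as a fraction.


A intersect B = [27]
|A intersect B| = 1
A union B = [1, 5, 6, 7, 8, 12, 13, 20, 25, 27, 30]
|A union B| = 11
Jaccard = 1/11 = 1/11

1/11
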